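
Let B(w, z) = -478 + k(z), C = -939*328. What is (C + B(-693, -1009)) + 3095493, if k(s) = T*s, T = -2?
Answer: 2789041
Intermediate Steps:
k(s) = -2*s
C = -307992
B(w, z) = -478 - 2*z
(C + B(-693, -1009)) + 3095493 = (-307992 + (-478 - 2*(-1009))) + 3095493 = (-307992 + (-478 + 2018)) + 3095493 = (-307992 + 1540) + 3095493 = -306452 + 3095493 = 2789041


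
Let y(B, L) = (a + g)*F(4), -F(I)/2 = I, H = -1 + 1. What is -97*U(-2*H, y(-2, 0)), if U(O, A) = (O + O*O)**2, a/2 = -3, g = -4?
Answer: 0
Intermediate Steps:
a = -6 (a = 2*(-3) = -6)
H = 0
F(I) = -2*I
y(B, L) = 80 (y(B, L) = (-6 - 4)*(-2*4) = -10*(-8) = 80)
U(O, A) = (O + O**2)**2
-97*U(-2*H, y(-2, 0)) = -97*(-2*0)**2*(1 - 2*0)**2 = -97*0**2*(1 + 0)**2 = -0*1**2 = -0 = -97*0 = 0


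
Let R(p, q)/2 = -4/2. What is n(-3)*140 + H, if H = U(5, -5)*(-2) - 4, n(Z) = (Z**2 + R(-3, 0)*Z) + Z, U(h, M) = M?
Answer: 2526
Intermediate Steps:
R(p, q) = -4 (R(p, q) = 2*(-4/2) = 2*(-4*1/2) = 2*(-2) = -4)
n(Z) = Z**2 - 3*Z (n(Z) = (Z**2 - 4*Z) + Z = Z**2 - 3*Z)
H = 6 (H = -5*(-2) - 4 = 10 - 4 = 6)
n(-3)*140 + H = -3*(-3 - 3)*140 + 6 = -3*(-6)*140 + 6 = 18*140 + 6 = 2520 + 6 = 2526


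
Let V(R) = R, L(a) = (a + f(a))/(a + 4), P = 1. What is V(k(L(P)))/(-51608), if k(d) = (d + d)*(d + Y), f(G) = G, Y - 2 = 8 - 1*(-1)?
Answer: -57/322550 ≈ -0.00017672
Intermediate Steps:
Y = 11 (Y = 2 + (8 - 1*(-1)) = 2 + (8 + 1) = 2 + 9 = 11)
L(a) = 2*a/(4 + a) (L(a) = (a + a)/(a + 4) = (2*a)/(4 + a) = 2*a/(4 + a))
k(d) = 2*d*(11 + d) (k(d) = (d + d)*(d + 11) = (2*d)*(11 + d) = 2*d*(11 + d))
V(k(L(P)))/(-51608) = (2*(2*1/(4 + 1))*(11 + 2*1/(4 + 1)))/(-51608) = (2*(2*1/5)*(11 + 2*1/5))*(-1/51608) = (2*(2*1*(⅕))*(11 + 2*1*(⅕)))*(-1/51608) = (2*(⅖)*(11 + ⅖))*(-1/51608) = (2*(⅖)*(57/5))*(-1/51608) = (228/25)*(-1/51608) = -57/322550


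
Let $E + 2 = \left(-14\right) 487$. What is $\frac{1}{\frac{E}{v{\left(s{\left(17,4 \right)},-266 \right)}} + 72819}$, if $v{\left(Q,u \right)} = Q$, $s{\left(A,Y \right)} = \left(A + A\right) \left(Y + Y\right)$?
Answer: $\frac{68}{4949987} \approx 1.3737 \cdot 10^{-5}$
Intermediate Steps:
$s{\left(A,Y \right)} = 4 A Y$ ($s{\left(A,Y \right)} = 2 A 2 Y = 4 A Y$)
$E = -6820$ ($E = -2 - 6818 = -6820$)
$\frac{1}{\frac{E}{v{\left(s{\left(17,4 \right)},-266 \right)}} + 72819} = \frac{1}{- \frac{6820}{4 \cdot 17 \cdot 4} + 72819} = \frac{1}{- \frac{6820}{272} + 72819} = \frac{1}{\left(-6820\right) \frac{1}{272} + 72819} = \frac{1}{- \frac{1705}{68} + 72819} = \frac{1}{\frac{4949987}{68}} = \frac{68}{4949987}$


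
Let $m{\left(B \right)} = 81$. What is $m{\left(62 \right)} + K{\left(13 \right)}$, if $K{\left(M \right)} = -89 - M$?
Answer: $-21$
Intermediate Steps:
$m{\left(62 \right)} + K{\left(13 \right)} = 81 - 102 = -21$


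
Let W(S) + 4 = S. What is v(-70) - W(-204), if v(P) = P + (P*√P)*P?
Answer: 138 + 4900*I*√70 ≈ 138.0 + 40996.0*I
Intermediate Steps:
W(S) = -4 + S
v(P) = P + P^(5/2) (v(P) = P + P^(3/2)*P = P + P^(5/2))
v(-70) - W(-204) = (-70 + (-70)^(5/2)) - (-4 - 204) = (-70 + 4900*I*√70) - 1*(-208) = (-70 + 4900*I*√70) + 208 = 138 + 4900*I*√70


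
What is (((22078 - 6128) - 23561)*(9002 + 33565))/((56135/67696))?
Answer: -21931976575152/56135 ≈ -3.9070e+8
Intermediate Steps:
(((22078 - 6128) - 23561)*(9002 + 33565))/((56135/67696)) = ((15950 - 23561)*42567)/((56135*(1/67696))) = (-7611*42567)/(56135/67696) = -323977437*67696/56135 = -21931976575152/56135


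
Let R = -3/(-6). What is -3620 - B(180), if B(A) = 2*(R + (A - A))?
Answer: -3621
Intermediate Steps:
R = 1/2 (R = -3*(-1/6) = 1/2 ≈ 0.50000)
B(A) = 1 (B(A) = 2*(1/2 + (A - A)) = 2*(1/2 + 0) = 2*(1/2) = 1)
-3620 - B(180) = -3620 - 1*1 = -3620 - 1 = -3621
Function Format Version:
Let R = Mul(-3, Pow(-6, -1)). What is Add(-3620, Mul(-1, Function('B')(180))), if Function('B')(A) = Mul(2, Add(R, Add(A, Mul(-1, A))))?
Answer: -3621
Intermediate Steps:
R = Rational(1, 2) (R = Mul(-3, Rational(-1, 6)) = Rational(1, 2) ≈ 0.50000)
Function('B')(A) = 1 (Function('B')(A) = Mul(2, Add(Rational(1, 2), Add(A, Mul(-1, A)))) = Mul(2, Add(Rational(1, 2), 0)) = Mul(2, Rational(1, 2)) = 1)
Add(-3620, Mul(-1, Function('B')(180))) = Add(-3620, Mul(-1, 1)) = Add(-3620, -1) = -3621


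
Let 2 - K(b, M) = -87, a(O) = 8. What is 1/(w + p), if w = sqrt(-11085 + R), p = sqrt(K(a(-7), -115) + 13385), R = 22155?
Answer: 1/(sqrt(13474) + 3*sqrt(1230)) ≈ 0.0045189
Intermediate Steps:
K(b, M) = 89 (K(b, M) = 2 - 1*(-87) = 2 + 87 = 89)
p = sqrt(13474) (p = sqrt(89 + 13385) = sqrt(13474) ≈ 116.08)
w = 3*sqrt(1230) (w = sqrt(-11085 + 22155) = sqrt(11070) = 3*sqrt(1230) ≈ 105.21)
1/(w + p) = 1/(3*sqrt(1230) + sqrt(13474)) = 1/(sqrt(13474) + 3*sqrt(1230))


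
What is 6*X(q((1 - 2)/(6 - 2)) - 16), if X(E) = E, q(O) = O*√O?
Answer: -96 - 3*I/4 ≈ -96.0 - 0.75*I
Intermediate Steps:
q(O) = O^(3/2)
6*X(q((1 - 2)/(6 - 2)) - 16) = 6*(((1 - 2)/(6 - 2))^(3/2) - 16) = 6*((-1/4)^(3/2) - 16) = 6*((-1*¼)^(3/2) - 16) = 6*((-¼)^(3/2) - 16) = 6*(-I/8 - 16) = 6*(-16 - I/8) = -96 - 3*I/4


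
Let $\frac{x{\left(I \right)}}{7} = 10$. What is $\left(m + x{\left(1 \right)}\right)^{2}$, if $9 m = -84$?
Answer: $\frac{33124}{9} \approx 3680.4$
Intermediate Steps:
$m = - \frac{28}{3}$ ($m = \frac{1}{9} \left(-84\right) = - \frac{28}{3} \approx -9.3333$)
$x{\left(I \right)} = 70$ ($x{\left(I \right)} = 7 \cdot 10 = 70$)
$\left(m + x{\left(1 \right)}\right)^{2} = \left(- \frac{28}{3} + 70\right)^{2} = \left(\frac{182}{3}\right)^{2} = \frac{33124}{9}$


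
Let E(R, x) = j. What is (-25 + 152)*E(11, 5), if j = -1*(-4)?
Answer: 508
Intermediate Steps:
j = 4
E(R, x) = 4
(-25 + 152)*E(11, 5) = (-25 + 152)*4 = 127*4 = 508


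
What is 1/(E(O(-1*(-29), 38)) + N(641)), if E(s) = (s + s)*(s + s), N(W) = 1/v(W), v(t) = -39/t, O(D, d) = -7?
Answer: 39/7003 ≈ 0.0055690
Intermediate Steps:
N(W) = -W/39 (N(W) = 1/(-39/W) = -W/39)
E(s) = 4*s² (E(s) = (2*s)*(2*s) = 4*s²)
1/(E(O(-1*(-29), 38)) + N(641)) = 1/(4*(-7)² - 1/39*641) = 1/(4*49 - 641/39) = 1/(196 - 641/39) = 1/(7003/39) = 39/7003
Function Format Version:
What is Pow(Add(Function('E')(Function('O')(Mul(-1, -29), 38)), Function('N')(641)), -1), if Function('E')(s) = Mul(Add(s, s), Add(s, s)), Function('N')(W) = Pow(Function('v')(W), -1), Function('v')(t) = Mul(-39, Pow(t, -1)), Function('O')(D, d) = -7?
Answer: Rational(39, 7003) ≈ 0.0055690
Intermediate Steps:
Function('N')(W) = Mul(Rational(-1, 39), W) (Function('N')(W) = Pow(Mul(-39, Pow(W, -1)), -1) = Mul(Rational(-1, 39), W))
Function('E')(s) = Mul(4, Pow(s, 2)) (Function('E')(s) = Mul(Mul(2, s), Mul(2, s)) = Mul(4, Pow(s, 2)))
Pow(Add(Function('E')(Function('O')(Mul(-1, -29), 38)), Function('N')(641)), -1) = Pow(Add(Mul(4, Pow(-7, 2)), Mul(Rational(-1, 39), 641)), -1) = Pow(Add(Mul(4, 49), Rational(-641, 39)), -1) = Pow(Add(196, Rational(-641, 39)), -1) = Pow(Rational(7003, 39), -1) = Rational(39, 7003)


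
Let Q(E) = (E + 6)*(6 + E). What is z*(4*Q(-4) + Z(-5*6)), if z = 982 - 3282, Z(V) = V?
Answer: 32200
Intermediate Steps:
z = -2300
Q(E) = (6 + E)**2 (Q(E) = (6 + E)*(6 + E) = (6 + E)**2)
z*(4*Q(-4) + Z(-5*6)) = -2300*(4*(6 - 4)**2 - 5*6) = -2300*(4*2**2 - 30) = -2300*(4*4 - 30) = -2300*(16 - 30) = -2300*(-14) = 32200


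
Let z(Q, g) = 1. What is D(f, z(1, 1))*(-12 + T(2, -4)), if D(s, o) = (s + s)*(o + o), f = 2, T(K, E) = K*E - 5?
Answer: -200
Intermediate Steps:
T(K, E) = -5 + E*K (T(K, E) = E*K - 5 = -5 + E*K)
D(s, o) = 4*o*s (D(s, o) = (2*s)*(2*o) = 4*o*s)
D(f, z(1, 1))*(-12 + T(2, -4)) = (4*1*2)*(-12 + (-5 - 4*2)) = 8*(-12 + (-5 - 8)) = 8*(-12 - 13) = 8*(-25) = -200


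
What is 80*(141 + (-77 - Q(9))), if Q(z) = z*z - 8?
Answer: -720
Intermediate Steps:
Q(z) = -8 + z**2 (Q(z) = z**2 - 8 = -8 + z**2)
80*(141 + (-77 - Q(9))) = 80*(141 + (-77 - (-8 + 9**2))) = 80*(141 + (-77 - (-8 + 81))) = 80*(141 + (-77 - 1*73)) = 80*(141 + (-77 - 73)) = 80*(141 - 150) = 80*(-9) = -720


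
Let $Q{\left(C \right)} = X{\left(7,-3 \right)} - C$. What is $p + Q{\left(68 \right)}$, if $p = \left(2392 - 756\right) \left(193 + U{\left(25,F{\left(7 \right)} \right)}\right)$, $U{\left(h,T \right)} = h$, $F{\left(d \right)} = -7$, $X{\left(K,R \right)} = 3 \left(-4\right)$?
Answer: $356568$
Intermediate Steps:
$X{\left(K,R \right)} = -12$
$Q{\left(C \right)} = -12 - C$
$p = 356648$ ($p = \left(2392 - 756\right) \left(193 + 25\right) = 1636 \cdot 218 = 356648$)
$p + Q{\left(68 \right)} = 356648 - 80 = 356568$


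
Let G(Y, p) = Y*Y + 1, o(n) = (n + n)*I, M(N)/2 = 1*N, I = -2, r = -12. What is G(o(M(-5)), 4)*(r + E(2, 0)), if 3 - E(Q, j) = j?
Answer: -14409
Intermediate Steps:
E(Q, j) = 3 - j
M(N) = 2*N (M(N) = 2*(1*N) = 2*N)
o(n) = -4*n (o(n) = (n + n)*(-2) = (2*n)*(-2) = -4*n)
G(Y, p) = 1 + Y**2 (G(Y, p) = Y**2 + 1 = 1 + Y**2)
G(o(M(-5)), 4)*(r + E(2, 0)) = (1 + (-8*(-5))**2)*(-12 + (3 - 1*0)) = (1 + (-4*(-10))**2)*(-12 + (3 + 0)) = (1 + 40**2)*(-12 + 3) = (1 + 1600)*(-9) = 1601*(-9) = -14409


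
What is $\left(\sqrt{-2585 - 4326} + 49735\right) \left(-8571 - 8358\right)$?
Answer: $-841963815 - 16929 i \sqrt{6911} \approx -8.4196 \cdot 10^{8} - 1.4073 \cdot 10^{6} i$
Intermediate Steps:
$\left(\sqrt{-2585 - 4326} + 49735\right) \left(-8571 - 8358\right) = \left(\sqrt{-6911} + 49735\right) \left(-16929\right) = \left(i \sqrt{6911} + 49735\right) \left(-16929\right) = \left(49735 + i \sqrt{6911}\right) \left(-16929\right) = -841963815 - 16929 i \sqrt{6911}$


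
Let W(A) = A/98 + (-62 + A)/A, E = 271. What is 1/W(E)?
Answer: 26558/93923 ≈ 0.28276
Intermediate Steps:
W(A) = A/98 + (-62 + A)/A (W(A) = A*(1/98) + (-62 + A)/A = A/98 + (-62 + A)/A)
1/W(E) = 1/(1 - 62/271 + (1/98)*271) = 1/(1 - 62*1/271 + 271/98) = 1/(1 - 62/271 + 271/98) = 1/(93923/26558) = 26558/93923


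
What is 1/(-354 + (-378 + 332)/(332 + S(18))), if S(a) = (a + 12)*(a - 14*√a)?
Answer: -9291356/3288985657 - 630*√2/3288985657 ≈ -0.0028253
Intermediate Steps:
S(a) = (12 + a)*(a - 14*√a)
1/(-354 + (-378 + 332)/(332 + S(18))) = 1/(-354 + (-378 + 332)/(332 + (18² - 504*√2 - 756*√2 + 12*18))) = 1/(-354 - 46/(332 + (324 - 504*√2 - 756*√2 + 216))) = 1/(-354 - 46/(332 + (540 - 1260*√2))) = 1/(-354 - 46/(872 - 1260*√2))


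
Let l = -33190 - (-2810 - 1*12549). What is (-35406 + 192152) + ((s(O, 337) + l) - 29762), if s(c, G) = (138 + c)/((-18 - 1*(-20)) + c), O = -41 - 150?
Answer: 20629970/189 ≈ 1.0915e+5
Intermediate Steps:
O = -191
s(c, G) = (138 + c)/(2 + c) (s(c, G) = (138 + c)/((-18 + 20) + c) = (138 + c)/(2 + c))
l = -17831 (l = -33190 - (-2810 - 12549) = -33190 - 1*(-15359) = -33190 + 15359 = -17831)
(-35406 + 192152) + ((s(O, 337) + l) - 29762) = (-35406 + 192152) + (((138 - 191)/(2 - 191) - 17831) - 29762) = 156746 + ((-53/(-189) - 17831) - 29762) = 156746 + ((-1/189*(-53) - 17831) - 29762) = 156746 + ((53/189 - 17831) - 29762) = 156746 + (-3370006/189 - 29762) = 156746 - 8995024/189 = 20629970/189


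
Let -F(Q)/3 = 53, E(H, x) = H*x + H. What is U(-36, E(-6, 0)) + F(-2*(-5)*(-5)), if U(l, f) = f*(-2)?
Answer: -147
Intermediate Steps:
E(H, x) = H + H*x
F(Q) = -159 (F(Q) = -3*53 = -159)
U(l, f) = -2*f
U(-36, E(-6, 0)) + F(-2*(-5)*(-5)) = -(-12)*(1 + 0) - 159 = -(-12) - 159 = -2*(-6) - 159 = 12 - 159 = -147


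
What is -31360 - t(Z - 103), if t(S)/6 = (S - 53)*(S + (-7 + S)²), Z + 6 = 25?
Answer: 6706574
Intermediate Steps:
Z = 19 (Z = -6 + 25 = 19)
t(S) = 6*(-53 + S)*(S + (-7 + S)²) (t(S) = 6*((S - 53)*(S + (-7 + S)²)) = 6*((-53 + S)*(S + (-7 + S)²)) = 6*(-53 + S)*(S + (-7 + S)²))
-31360 - t(Z - 103) = -31360 - (-15582 - 396*(19 - 103)² + 6*(19 - 103)³ + 4428*(19 - 103)) = -31360 - (-15582 - 396*(-84)² + 6*(-84)³ + 4428*(-84)) = -31360 - (-15582 - 396*7056 + 6*(-592704) - 371952) = -31360 - (-15582 - 2794176 - 3556224 - 371952) = -31360 - 1*(-6737934) = -31360 + 6737934 = 6706574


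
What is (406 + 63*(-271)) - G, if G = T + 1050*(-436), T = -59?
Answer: 441192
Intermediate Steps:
G = -457859 (G = -59 + 1050*(-436) = -59 - 457800 = -457859)
(406 + 63*(-271)) - G = (406 + 63*(-271)) - 1*(-457859) = (406 - 17073) + 457859 = -16667 + 457859 = 441192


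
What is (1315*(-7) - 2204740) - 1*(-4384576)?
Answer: 2170631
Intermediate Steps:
(1315*(-7) - 2204740) - 1*(-4384576) = (-9205 - 2204740) + 4384576 = -2213945 + 4384576 = 2170631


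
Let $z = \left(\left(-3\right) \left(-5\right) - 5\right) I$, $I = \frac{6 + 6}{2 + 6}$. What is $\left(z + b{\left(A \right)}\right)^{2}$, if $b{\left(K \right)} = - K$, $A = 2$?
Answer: $169$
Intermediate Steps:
$I = \frac{3}{2}$ ($I = \frac{12}{8} = 12 \cdot \frac{1}{8} = \frac{3}{2} \approx 1.5$)
$z = 15$ ($z = \left(\left(-3\right) \left(-5\right) - 5\right) \frac{3}{2} = \left(15 - 5\right) \frac{3}{2} = 10 \cdot \frac{3}{2} = 15$)
$\left(z + b{\left(A \right)}\right)^{2} = \left(15 - 2\right)^{2} = 13^{2} = 169$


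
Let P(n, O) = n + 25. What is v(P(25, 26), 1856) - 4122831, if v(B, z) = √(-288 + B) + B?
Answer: -4122781 + I*√238 ≈ -4.1228e+6 + 15.427*I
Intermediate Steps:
P(n, O) = 25 + n
v(B, z) = B + √(-288 + B)
v(P(25, 26), 1856) - 4122831 = ((25 + 25) + √(-288 + (25 + 25))) - 4122831 = (50 + √(-288 + 50)) - 4122831 = (50 + √(-238)) - 4122831 = (50 + I*√238) - 4122831 = -4122781 + I*√238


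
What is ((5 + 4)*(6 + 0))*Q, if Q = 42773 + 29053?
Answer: 3878604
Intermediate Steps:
Q = 71826
((5 + 4)*(6 + 0))*Q = ((5 + 4)*(6 + 0))*71826 = (9*6)*71826 = 54*71826 = 3878604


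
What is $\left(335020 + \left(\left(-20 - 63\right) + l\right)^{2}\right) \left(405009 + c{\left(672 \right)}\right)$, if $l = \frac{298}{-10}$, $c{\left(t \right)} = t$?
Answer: $\frac{3526826718876}{25} \approx 1.4107 \cdot 10^{11}$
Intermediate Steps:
$l = - \frac{149}{5}$ ($l = 298 \left(- \frac{1}{10}\right) = - \frac{149}{5} \approx -29.8$)
$\left(335020 + \left(\left(-20 - 63\right) + l\right)^{2}\right) \left(405009 + c{\left(672 \right)}\right) = \left(335020 + \left(\left(-20 - 63\right) - \frac{149}{5}\right)^{2}\right) \left(405009 + 672\right) = \left(335020 + \left(\left(-20 - 63\right) - \frac{149}{5}\right)^{2}\right) 405681 = \left(335020 + \left(-83 - \frac{149}{5}\right)^{2}\right) 405681 = \left(335020 + \left(- \frac{564}{5}\right)^{2}\right) 405681 = \left(335020 + \frac{318096}{25}\right) 405681 = \frac{8693596}{25} \cdot 405681 = \frac{3526826718876}{25}$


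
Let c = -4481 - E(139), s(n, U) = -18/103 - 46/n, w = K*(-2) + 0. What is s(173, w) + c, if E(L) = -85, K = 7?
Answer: -78340176/17819 ≈ -4396.4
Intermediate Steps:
w = -14 (w = 7*(-2) + 0 = -14 + 0 = -14)
s(n, U) = -18/103 - 46/n (s(n, U) = -18*1/103 - 46/n = -18/103 - 46/n)
c = -4396 (c = -4481 - 1*(-85) = -4481 + 85 = -4396)
s(173, w) + c = (-18/103 - 46/173) - 4396 = -7852/17819 - 4396 = -78340176/17819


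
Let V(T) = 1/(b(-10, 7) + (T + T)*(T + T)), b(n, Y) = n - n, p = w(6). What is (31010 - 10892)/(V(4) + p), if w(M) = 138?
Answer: 1287552/8833 ≈ 145.77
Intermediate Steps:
p = 138
b(n, Y) = 0
V(T) = 1/(4*T**2) (V(T) = 1/(0 + (T + T)*(T + T)) = 1/(0 + (2*T)*(2*T)) = 1/(0 + 4*T**2) = 1/(4*T**2))
(31010 - 10892)/(V(4) + p) = (31010 - 10892)/((1/4)/4**2 + 138) = 20118/((1/4)*(1/16) + 138) = 20118/(1/64 + 138) = 20118/(8833/64) = 20118*(64/8833) = 1287552/8833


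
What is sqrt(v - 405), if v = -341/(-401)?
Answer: 4*I*sqrt(4061729)/401 ≈ 20.103*I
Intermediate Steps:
v = 341/401 (v = -341*(-1/401) = 341/401 ≈ 0.85037)
sqrt(v - 405) = sqrt(341/401 - 405) = sqrt(-162064/401) = 4*I*sqrt(4061729)/401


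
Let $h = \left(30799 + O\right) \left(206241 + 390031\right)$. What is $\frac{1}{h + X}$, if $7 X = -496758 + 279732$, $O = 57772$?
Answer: $\frac{7}{369686634158} \approx 1.8935 \cdot 10^{-11}$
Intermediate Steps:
$h = 52812407312$ ($h = \left(30799 + 57772\right) \left(206241 + 390031\right) = 88571 \cdot 596272 = 52812407312$)
$X = - \frac{217026}{7}$ ($X = \frac{-496758 + 279732}{7} = \frac{1}{7} \left(-217026\right) = - \frac{217026}{7} \approx -31004.0$)
$\frac{1}{h + X} = \frac{1}{52812407312 - \frac{217026}{7}} = \frac{1}{\frac{369686634158}{7}} = \frac{7}{369686634158}$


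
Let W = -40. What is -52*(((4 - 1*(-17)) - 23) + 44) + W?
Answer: -2224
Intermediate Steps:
-52*(((4 - 1*(-17)) - 23) + 44) + W = -52*(((4 - 1*(-17)) - 23) + 44) - 40 = -52*(((4 + 17) - 23) + 44) - 40 = -52*((21 - 23) + 44) - 40 = -52*(-2 + 44) - 40 = -52*42 - 40 = -2184 - 40 = -2224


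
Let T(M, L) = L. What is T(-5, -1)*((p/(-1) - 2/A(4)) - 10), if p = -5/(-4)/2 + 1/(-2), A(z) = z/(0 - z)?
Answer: 65/8 ≈ 8.1250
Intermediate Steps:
A(z) = -1 (A(z) = z/((-z)) = z*(-1/z) = -1)
p = 1/8 (p = -5*(-1/4)*(1/2) + 1*(-1/2) = (5/4)*(1/2) - 1/2 = 5/8 - 1/2 = 1/8 ≈ 0.12500)
T(-5, -1)*((p/(-1) - 2/A(4)) - 10) = -(((1/8)/(-1) - 2/(-1)) - 10) = -(((1/8)*(-1) - 2*(-1)) - 10) = -((-1/8 + 2) - 10) = -(15/8 - 10) = -1*(-65/8) = 65/8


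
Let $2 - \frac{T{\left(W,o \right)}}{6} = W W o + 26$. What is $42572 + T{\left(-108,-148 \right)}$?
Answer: $10400060$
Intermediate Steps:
$T{\left(W,o \right)} = -144 - 6 o W^{2}$ ($T{\left(W,o \right)} = 12 - 6 \left(W W o + 26\right) = 12 - 6 \left(W^{2} o + 26\right) = 12 - 6 \left(o W^{2} + 26\right) = 12 - 6 \left(26 + o W^{2}\right) = 12 - \left(156 + 6 o W^{2}\right) = -144 - 6 o W^{2}$)
$42572 + T{\left(-108,-148 \right)} = 42572 - \left(144 - 888 \left(-108\right)^{2}\right) = 42572 - \left(144 - 10357632\right) = 42572 + \left(-144 + 10357632\right) = 42572 + 10357488 = 10400060$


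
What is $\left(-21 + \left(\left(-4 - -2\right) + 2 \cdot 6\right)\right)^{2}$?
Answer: $121$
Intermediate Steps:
$\left(-21 + \left(\left(-4 - -2\right) + 2 \cdot 6\right)\right)^{2} = \left(-21 + \left(\left(-4 + 2\right) + 12\right)\right)^{2} = \left(-21 + \left(-2 + 12\right)\right)^{2} = \left(-21 + 10\right)^{2} = \left(-11\right)^{2} = 121$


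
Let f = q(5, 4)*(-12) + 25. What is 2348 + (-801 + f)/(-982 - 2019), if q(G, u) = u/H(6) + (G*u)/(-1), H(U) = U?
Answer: 7046892/3001 ≈ 2348.2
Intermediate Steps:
q(G, u) = u/6 - G*u (q(G, u) = u/6 + (G*u)/(-1) = u*(1/6) + (G*u)*(-1) = u/6 - G*u)
f = 257 (f = (4*(1/6 - 1*5))*(-12) + 25 = (4*(1/6 - 5))*(-12) + 25 = (4*(-29/6))*(-12) + 25 = -58/3*(-12) + 25 = 232 + 25 = 257)
2348 + (-801 + f)/(-982 - 2019) = 2348 + (-801 + 257)/(-982 - 2019) = 2348 - 544/(-3001) = 2348 - 544*(-1/3001) = 2348 + 544/3001 = 7046892/3001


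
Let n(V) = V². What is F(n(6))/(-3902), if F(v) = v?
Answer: -18/1951 ≈ -0.0092260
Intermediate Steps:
F(n(6))/(-3902) = 6²/(-3902) = 36*(-1/3902) = -18/1951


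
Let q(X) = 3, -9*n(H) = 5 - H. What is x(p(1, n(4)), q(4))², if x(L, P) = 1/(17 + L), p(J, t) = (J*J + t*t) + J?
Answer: 6561/2371600 ≈ 0.0027665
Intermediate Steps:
n(H) = -5/9 + H/9 (n(H) = -(5 - H)/9 = -5/9 + H/9)
p(J, t) = J + J² + t² (p(J, t) = (J² + t²) + J = J + J² + t²)
x(p(1, n(4)), q(4))² = (1/(17 + (1 + 1² + (-5/9 + (⅑)*4)²)))² = (1/(17 + (1 + 1 + (-5/9 + 4/9)²)))² = (1/(17 + (1 + 1 + (-⅑)²)))² = (1/(17 + (1 + 1 + 1/81)))² = (1/(17 + 163/81))² = (1/(1540/81))² = (81/1540)² = 6561/2371600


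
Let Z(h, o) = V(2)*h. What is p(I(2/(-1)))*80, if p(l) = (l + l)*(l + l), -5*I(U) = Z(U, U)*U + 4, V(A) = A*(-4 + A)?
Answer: 9216/5 ≈ 1843.2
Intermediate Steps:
Z(h, o) = -4*h (Z(h, o) = (2*(-4 + 2))*h = (2*(-2))*h = -4*h)
I(U) = -4/5 + 4*U**2/5 (I(U) = -((-4*U)*U + 4)/5 = -(-4*U**2 + 4)/5 = -(4 - 4*U**2)/5 = -4/5 + 4*U**2/5)
p(l) = 4*l**2 (p(l) = (2*l)*(2*l) = 4*l**2)
p(I(2/(-1)))*80 = (4*(-4/5 + 4*(2/(-1))**2/5)**2)*80 = (4*(-4/5 + 4*(2*(-1))**2/5)**2)*80 = (4*(-4/5 + (4/5)*(-2)**2)**2)*80 = (4*(-4/5 + (4/5)*4)**2)*80 = (4*(-4/5 + 16/5)**2)*80 = (4*(12/5)**2)*80 = (4*(144/25))*80 = (576/25)*80 = 9216/5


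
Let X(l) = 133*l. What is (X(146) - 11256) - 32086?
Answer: -23924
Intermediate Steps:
(X(146) - 11256) - 32086 = (133*146 - 11256) - 32086 = (19418 - 11256) - 32086 = 8162 - 32086 = -23924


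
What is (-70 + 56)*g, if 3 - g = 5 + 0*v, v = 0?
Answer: 28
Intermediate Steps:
g = -2 (g = 3 - (5 + 0*0) = 3 - (5 + 0) = 3 - 1*5 = 3 - 5 = -2)
(-70 + 56)*g = (-70 + 56)*(-2) = -14*(-2) = 28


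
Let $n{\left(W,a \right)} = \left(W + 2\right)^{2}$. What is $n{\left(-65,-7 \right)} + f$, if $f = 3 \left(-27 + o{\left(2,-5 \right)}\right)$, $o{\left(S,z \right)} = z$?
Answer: $3873$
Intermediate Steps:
$n{\left(W,a \right)} = \left(2 + W\right)^{2}$
$f = -96$ ($f = 3 \left(-27 - 5\right) = 3 \left(-32\right) = -96$)
$n{\left(-65,-7 \right)} + f = \left(2 - 65\right)^{2} - 96 = \left(-63\right)^{2} - 96 = 3969 - 96 = 3873$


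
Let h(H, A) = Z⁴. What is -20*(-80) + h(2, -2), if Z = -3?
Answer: 1681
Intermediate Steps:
h(H, A) = 81 (h(H, A) = (-3)⁴ = 81)
-20*(-80) + h(2, -2) = -20*(-80) + 81 = 1600 + 81 = 1681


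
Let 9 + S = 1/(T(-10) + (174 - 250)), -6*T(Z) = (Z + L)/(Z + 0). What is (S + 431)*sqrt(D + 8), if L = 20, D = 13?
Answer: 192004*sqrt(21)/455 ≈ 1933.8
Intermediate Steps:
T(Z) = -(20 + Z)/(6*Z) (T(Z) = -(Z + 20)/(6*(Z + 0)) = -(20 + Z)/(6*Z))
S = -4101/455 (S = -9 + 1/((1/6)*(-20 - 1*(-10))/(-10) + (174 - 250)) = -9 + 1/((1/6)*(-1/10)*(-20 + 10) - 76) = -9 + 1/((1/6)*(-1/10)*(-10) - 76) = -9 + 1/(1/6 - 76) = -9 + 1/(-455/6) = -9 - 6/455 = -4101/455 ≈ -9.0132)
(S + 431)*sqrt(D + 8) = (-4101/455 + 431)*sqrt(13 + 8) = 192004*sqrt(21)/455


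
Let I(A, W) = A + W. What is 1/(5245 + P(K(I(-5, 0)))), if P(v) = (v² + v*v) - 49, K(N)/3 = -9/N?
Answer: 25/131358 ≈ 0.00019032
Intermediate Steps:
K(N) = -27/N (K(N) = 3*(-9/N) = -27/N)
P(v) = -49 + 2*v² (P(v) = (v² + v²) - 49 = 2*v² - 49 = -49 + 2*v²)
1/(5245 + P(K(I(-5, 0)))) = 1/(5245 + (-49 + 2*(-27/(-5 + 0))²)) = 1/(5245 + (-49 + 2*(-27/(-5))²)) = 1/(5245 + (-49 + 2*(-27*(-⅕))²)) = 1/(5245 + (-49 + 2*(27/5)²)) = 1/(5245 + (-49 + 2*(729/25))) = 1/(5245 + (-49 + 1458/25)) = 1/(5245 + 233/25) = 1/(131358/25) = 25/131358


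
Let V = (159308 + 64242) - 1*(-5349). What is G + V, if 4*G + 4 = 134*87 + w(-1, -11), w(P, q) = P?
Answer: 927249/4 ≈ 2.3181e+5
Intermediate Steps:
G = 11653/4 (G = -1 + (134*87 - 1)/4 = -1 + (11658 - 1)/4 = -1 + (1/4)*11657 = -1 + 11657/4 = 11653/4 ≈ 2913.3)
V = 228899 (V = 223550 + 5349 = 228899)
G + V = 11653/4 + 228899 = 927249/4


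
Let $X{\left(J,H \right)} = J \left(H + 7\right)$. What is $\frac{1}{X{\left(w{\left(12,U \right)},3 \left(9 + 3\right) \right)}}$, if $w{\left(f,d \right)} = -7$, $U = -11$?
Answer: $- \frac{1}{301} \approx -0.0033223$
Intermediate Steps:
$X{\left(J,H \right)} = J \left(7 + H\right)$
$\frac{1}{X{\left(w{\left(12,U \right)},3 \left(9 + 3\right) \right)}} = \frac{1}{\left(-7\right) \left(7 + 3 \left(9 + 3\right)\right)} = \frac{1}{\left(-7\right) \left(7 + 3 \cdot 12\right)} = \frac{1}{\left(-7\right) \left(7 + 36\right)} = \frac{1}{\left(-7\right) 43} = \frac{1}{-301} = - \frac{1}{301}$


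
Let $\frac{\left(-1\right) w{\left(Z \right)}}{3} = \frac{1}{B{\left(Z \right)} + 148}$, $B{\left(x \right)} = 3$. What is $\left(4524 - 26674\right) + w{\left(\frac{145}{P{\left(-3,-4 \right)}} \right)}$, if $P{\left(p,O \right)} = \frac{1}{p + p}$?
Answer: $- \frac{3344653}{151} \approx -22150.0$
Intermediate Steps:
$P{\left(p,O \right)} = \frac{1}{2 p}$
$w{\left(Z \right)} = - \frac{3}{151}$ ($w{\left(Z \right)} = - \frac{3}{3 + 148} = - \frac{3}{151}$)
$\left(4524 - 26674\right) + w{\left(\frac{145}{P{\left(-3,-4 \right)}} \right)} = \left(4524 - 26674\right) - \frac{3}{151} = -22150 - \frac{3}{151} = - \frac{3344653}{151}$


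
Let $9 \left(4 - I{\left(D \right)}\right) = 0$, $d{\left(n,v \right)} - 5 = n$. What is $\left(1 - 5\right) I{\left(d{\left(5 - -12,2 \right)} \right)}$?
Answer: $-16$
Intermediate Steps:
$d{\left(n,v \right)} = 5 + n$
$I{\left(D \right)} = 4$ ($I{\left(D \right)} = 4 - 0 = 4 + 0 = 4$)
$\left(1 - 5\right) I{\left(d{\left(5 - -12,2 \right)} \right)} = \left(1 - 5\right) 4 = \left(-4\right) 4 = -16$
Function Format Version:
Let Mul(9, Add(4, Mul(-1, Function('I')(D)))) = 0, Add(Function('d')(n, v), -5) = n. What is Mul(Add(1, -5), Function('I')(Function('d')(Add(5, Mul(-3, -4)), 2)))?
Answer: -16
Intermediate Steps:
Function('d')(n, v) = Add(5, n)
Function('I')(D) = 4 (Function('I')(D) = Add(4, Mul(Rational(-1, 9), 0)) = Add(4, 0) = 4)
Mul(Add(1, -5), Function('I')(Function('d')(Add(5, Mul(-3, -4)), 2))) = Mul(Add(1, -5), 4) = Mul(-4, 4) = -16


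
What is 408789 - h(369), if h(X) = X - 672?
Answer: 409092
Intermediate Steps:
h(X) = -672 + X
408789 - h(369) = 408789 - (-672 + 369) = 408789 - 1*(-303) = 408789 + 303 = 409092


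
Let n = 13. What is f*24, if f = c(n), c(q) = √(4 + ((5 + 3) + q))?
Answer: 120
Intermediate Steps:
c(q) = √(12 + q) (c(q) = √(4 + (8 + q)) = √(12 + q))
f = 5 (f = √(12 + 13) = √25 = 5)
f*24 = 5*24 = 120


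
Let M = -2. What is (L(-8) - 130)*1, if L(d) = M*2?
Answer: -134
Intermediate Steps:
L(d) = -4 (L(d) = -2*2 = -4)
(L(-8) - 130)*1 = (-4 - 130)*1 = -134*1 = -134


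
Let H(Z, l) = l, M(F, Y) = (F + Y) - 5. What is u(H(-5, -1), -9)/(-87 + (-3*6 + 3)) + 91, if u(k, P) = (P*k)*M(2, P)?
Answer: 1565/17 ≈ 92.059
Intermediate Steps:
M(F, Y) = -5 + F + Y
u(k, P) = P*k*(-3 + P) (u(k, P) = (P*k)*(-5 + 2 + P) = (P*k)*(-3 + P) = P*k*(-3 + P))
u(H(-5, -1), -9)/(-87 + (-3*6 + 3)) + 91 = (-9*(-1)*(-3 - 9))/(-87 + (-3*6 + 3)) + 91 = (-9*(-1)*(-12))/(-87 + (-18 + 3)) + 91 = -108/(-87 - 15) + 91 = -108/(-102) + 91 = -108*(-1/102) + 91 = 18/17 + 91 = 1565/17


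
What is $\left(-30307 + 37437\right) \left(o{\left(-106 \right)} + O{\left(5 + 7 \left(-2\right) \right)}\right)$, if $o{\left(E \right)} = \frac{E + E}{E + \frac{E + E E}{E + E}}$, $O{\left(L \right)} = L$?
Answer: $- \frac{17318770}{317} \approx -54633.0$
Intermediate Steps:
$o{\left(E \right)} = \frac{2 E}{E + \frac{E + E^{2}}{2 E}}$
$\left(-30307 + 37437\right) \left(o{\left(-106 \right)} + O{\left(5 + 7 \left(-2\right) \right)}\right) = \left(-30307 + 37437\right) \left(4 \left(-106\right) \frac{1}{1 + 3 \left(-106\right)} + \left(5 + 7 \left(-2\right)\right)\right) = 7130 \left(4 \left(-106\right) \frac{1}{1 - 318} + \left(5 - 14\right)\right) = 7130 \left(4 \left(-106\right) \frac{1}{-317} - 9\right) = 7130 \left(4 \left(-106\right) \left(- \frac{1}{317}\right) - 9\right) = 7130 \left(\frac{424}{317} - 9\right) = 7130 \left(- \frac{2429}{317}\right) = - \frac{17318770}{317}$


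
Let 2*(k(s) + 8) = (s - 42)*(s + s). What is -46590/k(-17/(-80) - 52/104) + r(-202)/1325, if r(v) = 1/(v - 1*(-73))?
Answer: -50965732826609/4548143325 ≈ -11206.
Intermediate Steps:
r(v) = 1/(73 + v) (r(v) = 1/(v + 73) = 1/(73 + v))
k(s) = -8 + s*(-42 + s) (k(s) = -8 + ((s - 42)*(s + s))/2 = -8 + ((-42 + s)*(2*s))/2 = -8 + (2*s*(-42 + s))/2 = -8 + s*(-42 + s))
-46590/k(-17/(-80) - 52/104) + r(-202)/1325 = -46590/(-8 + (-17/(-80) - 52/104)² - 42*(-17/(-80) - 52/104)) + 1/((73 - 202)*1325) = -46590/(-8 + (-17*(-1/80) - 52*1/104)² - 42*(-17*(-1/80) - 52*1/104)) + (1/1325)/(-129) = -46590/(-8 + (17/80 - ½)² - 42*(17/80 - ½)) - 1/129*1/1325 = -46590/(-8 + (-23/80)² - 42*(-23/80)) - 1/170925 = -46590/(-8 + 529/6400 + 483/40) - 1/170925 = -46590/26609/6400 - 1/170925 = -46590*6400/26609 - 1/170925 = -298176000/26609 - 1/170925 = -50965732826609/4548143325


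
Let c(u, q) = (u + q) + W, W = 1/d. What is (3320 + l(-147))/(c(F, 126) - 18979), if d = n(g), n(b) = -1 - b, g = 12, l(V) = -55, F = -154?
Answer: -42445/247092 ≈ -0.17178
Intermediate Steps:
d = -13 (d = -1 - 1*12 = -1 - 12 = -13)
W = -1/13 (W = 1/(-13) = -1/13 ≈ -0.076923)
c(u, q) = -1/13 + q + u (c(u, q) = (u + q) - 1/13 = (q + u) - 1/13 = -1/13 + q + u)
(3320 + l(-147))/(c(F, 126) - 18979) = (3320 - 55)/((-1/13 + 126 - 154) - 18979) = 3265/(-365/13 - 18979) = 3265/(-247092/13) = 3265*(-13/247092) = -42445/247092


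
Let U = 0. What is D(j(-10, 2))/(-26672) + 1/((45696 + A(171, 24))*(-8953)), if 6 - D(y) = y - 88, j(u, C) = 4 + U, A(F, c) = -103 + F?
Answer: -4609410619/1366023456728 ≈ -0.0033743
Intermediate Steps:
j(u, C) = 4 (j(u, C) = 4 + 0 = 4)
D(y) = 94 - y (D(y) = 6 - (y - 88) = 6 - (-88 + y) = 6 + (88 - y) = 94 - y)
D(j(-10, 2))/(-26672) + 1/((45696 + A(171, 24))*(-8953)) = (94 - 1*4)/(-26672) + 1/((45696 + (-103 + 171))*(-8953)) = (94 - 4)*(-1/26672) - 1/8953/(45696 + 68) = 90*(-1/26672) - 1/8953/45764 = -45/13336 + (1/45764)*(-1/8953) = -45/13336 - 1/409725092 = -4609410619/1366023456728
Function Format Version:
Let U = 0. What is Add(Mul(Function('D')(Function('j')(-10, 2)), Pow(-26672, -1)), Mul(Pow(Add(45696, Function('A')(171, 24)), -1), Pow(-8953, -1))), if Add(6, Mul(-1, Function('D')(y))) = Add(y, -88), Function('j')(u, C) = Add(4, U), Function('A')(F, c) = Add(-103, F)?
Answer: Rational(-4609410619, 1366023456728) ≈ -0.0033743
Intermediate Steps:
Function('j')(u, C) = 4 (Function('j')(u, C) = Add(4, 0) = 4)
Function('D')(y) = Add(94, Mul(-1, y)) (Function('D')(y) = Add(6, Mul(-1, Add(y, -88))) = Add(6, Mul(-1, Add(-88, y))) = Add(6, Add(88, Mul(-1, y))) = Add(94, Mul(-1, y)))
Add(Mul(Function('D')(Function('j')(-10, 2)), Pow(-26672, -1)), Mul(Pow(Add(45696, Function('A')(171, 24)), -1), Pow(-8953, -1))) = Add(Mul(Add(94, Mul(-1, 4)), Pow(-26672, -1)), Mul(Pow(Add(45696, Add(-103, 171)), -1), Pow(-8953, -1))) = Add(Mul(Add(94, -4), Rational(-1, 26672)), Mul(Pow(Add(45696, 68), -1), Rational(-1, 8953))) = Add(Mul(90, Rational(-1, 26672)), Mul(Pow(45764, -1), Rational(-1, 8953))) = Add(Rational(-45, 13336), Mul(Rational(1, 45764), Rational(-1, 8953))) = Add(Rational(-45, 13336), Rational(-1, 409725092)) = Rational(-4609410619, 1366023456728)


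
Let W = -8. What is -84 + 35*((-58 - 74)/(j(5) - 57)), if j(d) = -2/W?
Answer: -588/227 ≈ -2.5903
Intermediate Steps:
j(d) = ¼ (j(d) = -2/(-8) = -2*(-⅛) = ¼)
-84 + 35*((-58 - 74)/(j(5) - 57)) = -84 + 35*((-58 - 74)/(¼ - 57)) = -84 + 35*(-132/(-227/4)) = -84 + 35*(-132*(-4/227)) = -84 + 35*(528/227) = -84 + 18480/227 = -588/227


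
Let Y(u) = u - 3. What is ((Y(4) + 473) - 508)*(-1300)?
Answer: 44200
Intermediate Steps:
Y(u) = -3 + u
((Y(4) + 473) - 508)*(-1300) = (((-3 + 4) + 473) - 508)*(-1300) = ((1 + 473) - 508)*(-1300) = (474 - 508)*(-1300) = -34*(-1300) = 44200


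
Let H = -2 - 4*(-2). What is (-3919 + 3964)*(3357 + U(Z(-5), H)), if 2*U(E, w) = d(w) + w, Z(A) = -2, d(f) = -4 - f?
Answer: 150975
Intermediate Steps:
H = 6 (H = -2 + 8 = 6)
U(E, w) = -2 (U(E, w) = ((-4 - w) + w)/2 = (½)*(-4) = -2)
(-3919 + 3964)*(3357 + U(Z(-5), H)) = (-3919 + 3964)*(3357 - 2) = 45*3355 = 150975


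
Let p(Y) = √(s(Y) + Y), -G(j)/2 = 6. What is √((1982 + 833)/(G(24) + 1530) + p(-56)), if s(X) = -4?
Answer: √(4273170 + 4608648*I*√15)/1518 ≈ 2.2158 + 1.7479*I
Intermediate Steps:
G(j) = -12 (G(j) = -2*6 = -12)
p(Y) = √(-4 + Y)
√((1982 + 833)/(G(24) + 1530) + p(-56)) = √((1982 + 833)/(-12 + 1530) + √(-4 - 56)) = √(2815/1518 + √(-60)) = √(2815*(1/1518) + 2*I*√15) = √(2815/1518 + 2*I*√15)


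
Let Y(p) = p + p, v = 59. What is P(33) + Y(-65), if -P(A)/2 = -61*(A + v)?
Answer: 11094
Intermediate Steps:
P(A) = 7198 + 122*A (P(A) = -(-122)*(A + 59) = -(-122)*(59 + A) = -2*(-3599 - 61*A) = 7198 + 122*A)
Y(p) = 2*p
P(33) + Y(-65) = (7198 + 122*33) + 2*(-65) = (7198 + 4026) - 130 = 11224 - 130 = 11094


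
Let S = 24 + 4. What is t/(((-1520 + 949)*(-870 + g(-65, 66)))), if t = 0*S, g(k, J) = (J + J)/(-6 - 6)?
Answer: 0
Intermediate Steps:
S = 28
g(k, J) = -J/6 (g(k, J) = (2*J)/(-12) = (2*J)*(-1/12) = -J/6)
t = 0 (t = 0*28 = 0)
t/(((-1520 + 949)*(-870 + g(-65, 66)))) = 0/(((-1520 + 949)*(-870 - ⅙*66))) = 0/((-571*(-870 - 11))) = 0/((-571*(-881))) = 0/503051 = 0*(1/503051) = 0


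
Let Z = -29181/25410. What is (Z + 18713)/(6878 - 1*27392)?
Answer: -12191491/13365660 ≈ -0.91215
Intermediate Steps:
Z = -9727/8470 (Z = -29181*1/25410 = -9727/8470 ≈ -1.1484)
(Z + 18713)/(6878 - 1*27392) = (-9727/8470 + 18713)/(6878 - 1*27392) = 158489383/(8470*(6878 - 27392)) = (158489383/8470)/(-20514) = (158489383/8470)*(-1/20514) = -12191491/13365660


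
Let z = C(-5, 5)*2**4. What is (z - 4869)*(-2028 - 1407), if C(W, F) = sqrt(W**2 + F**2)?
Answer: 16725015 - 274800*sqrt(2) ≈ 1.6336e+7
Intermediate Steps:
C(W, F) = sqrt(F**2 + W**2)
z = 80*sqrt(2) (z = sqrt(5**2 + (-5)**2)*2**4 = sqrt(25 + 25)*16 = sqrt(50)*16 = (5*sqrt(2))*16 = 80*sqrt(2) ≈ 113.14)
(z - 4869)*(-2028 - 1407) = (80*sqrt(2) - 4869)*(-2028 - 1407) = (-4869 + 80*sqrt(2))*(-3435) = 16725015 - 274800*sqrt(2)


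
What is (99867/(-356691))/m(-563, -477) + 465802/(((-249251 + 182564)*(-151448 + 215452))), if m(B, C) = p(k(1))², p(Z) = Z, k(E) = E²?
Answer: -71070324493283/253740153416478 ≈ -0.28009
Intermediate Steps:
m(B, C) = 1 (m(B, C) = (1²)² = 1² = 1)
(99867/(-356691))/m(-563, -477) + 465802/(((-249251 + 182564)*(-151448 + 215452))) = (99867/(-356691))/1 + 465802/(((-249251 + 182564)*(-151448 + 215452))) = (99867*(-1/356691))*1 + 465802/((-66687*64004)) = -33289/118897*1 + 465802/(-4268234748) = -33289/118897 + 465802*(-1/4268234748) = -33289/118897 - 232901/2134117374 = -71070324493283/253740153416478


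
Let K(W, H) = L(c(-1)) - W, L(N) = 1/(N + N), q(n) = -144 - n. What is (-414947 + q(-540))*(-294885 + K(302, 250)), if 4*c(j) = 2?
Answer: 122369651486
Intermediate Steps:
c(j) = ½ (c(j) = (¼)*2 = ½)
L(N) = 1/(2*N)
K(W, H) = 1 - W (K(W, H) = 1/(2*(½)) - W = (½)*2 - W = 1 - W)
(-414947 + q(-540))*(-294885 + K(302, 250)) = (-414947 + (-144 - 1*(-540)))*(-294885 + (1 - 1*302)) = (-414947 + (-144 + 540))*(-294885 + (1 - 302)) = (-414947 + 396)*(-294885 - 301) = -414551*(-295186) = 122369651486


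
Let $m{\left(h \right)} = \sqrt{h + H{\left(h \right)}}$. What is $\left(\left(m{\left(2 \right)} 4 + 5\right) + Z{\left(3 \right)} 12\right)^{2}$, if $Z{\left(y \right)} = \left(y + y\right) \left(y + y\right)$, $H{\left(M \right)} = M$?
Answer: $198025$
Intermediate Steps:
$Z{\left(y \right)} = 4 y^{2}$ ($Z{\left(y \right)} = 2 y 2 y = 4 y^{2}$)
$m{\left(h \right)} = \sqrt{2} \sqrt{h}$ ($m{\left(h \right)} = \sqrt{h + h} = \sqrt{2 h} = \sqrt{2} \sqrt{h}$)
$\left(\left(m{\left(2 \right)} 4 + 5\right) + Z{\left(3 \right)} 12\right)^{2} = \left(\left(\sqrt{2} \sqrt{2} \cdot 4 + 5\right) + 4 \cdot 3^{2} \cdot 12\right)^{2} = \left(\left(2 \cdot 4 + 5\right) + 4 \cdot 9 \cdot 12\right)^{2} = \left(\left(8 + 5\right) + 36 \cdot 12\right)^{2} = \left(13 + 432\right)^{2} = 445^{2} = 198025$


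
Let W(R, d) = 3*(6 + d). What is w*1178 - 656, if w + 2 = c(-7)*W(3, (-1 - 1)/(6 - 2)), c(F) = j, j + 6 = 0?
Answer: -119634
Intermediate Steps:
j = -6 (j = -6 + 0 = -6)
W(R, d) = 18 + 3*d
c(F) = -6
w = -101 (w = -2 - 6*(18 + 3*((-1 - 1)/(6 - 2))) = -2 - 6*(18 + 3*(-2/4)) = -2 - 6*(18 + 3*(-2*¼)) = -2 - 6*(18 + 3*(-½)) = -2 - 6*(18 - 3/2) = -2 - 6*33/2 = -2 - 99 = -101)
w*1178 - 656 = -101*1178 - 656 = -118978 - 656 = -119634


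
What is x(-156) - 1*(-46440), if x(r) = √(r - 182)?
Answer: 46440 + 13*I*√2 ≈ 46440.0 + 18.385*I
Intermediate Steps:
x(r) = √(-182 + r)
x(-156) - 1*(-46440) = √(-182 - 156) - 1*(-46440) = √(-338) + 46440 = 13*I*√2 + 46440 = 46440 + 13*I*√2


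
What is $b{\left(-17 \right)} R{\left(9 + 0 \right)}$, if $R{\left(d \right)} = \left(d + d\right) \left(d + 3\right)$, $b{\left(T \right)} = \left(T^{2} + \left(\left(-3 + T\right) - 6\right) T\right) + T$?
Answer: $154224$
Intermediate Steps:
$b{\left(T \right)} = T + T^{2} + T \left(-9 + T\right)$ ($b{\left(T \right)} = \left(T^{2} + \left(-9 + T\right) T\right) + T = \left(T^{2} + T \left(-9 + T\right)\right) + T = T + T^{2} + T \left(-9 + T\right)$)
$R{\left(d \right)} = 2 d \left(3 + d\right)$
$b{\left(-17 \right)} R{\left(9 + 0 \right)} = 2 \left(-17\right) \left(-4 - 17\right) 2 \left(9 + 0\right) \left(3 + \left(9 + 0\right)\right) = 2 \left(-17\right) \left(-21\right) 2 \cdot 9 \left(3 + 9\right) = 714 \cdot 2 \cdot 9 \cdot 12 = 714 \cdot 216 = 154224$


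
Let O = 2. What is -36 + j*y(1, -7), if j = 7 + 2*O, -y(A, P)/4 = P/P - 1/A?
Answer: -36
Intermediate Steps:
y(A, P) = -4 + 4/A (y(A, P) = -4*(P/P - 1/A) = -4*(1 - 1/A) = -4 + 4/A)
j = 11 (j = 7 + 2*2 = 7 + 4 = 11)
-36 + j*y(1, -7) = -36 + 11*(-4 + 4/1) = -36 + 11*(-4 + 4*1) = -36 + 11*(-4 + 4) = -36 + 11*0 = -36 + 0 = -36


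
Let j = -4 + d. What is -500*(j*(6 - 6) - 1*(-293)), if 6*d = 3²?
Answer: -146500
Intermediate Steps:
d = 3/2 (d = (⅙)*3² = (⅙)*9 = 3/2 ≈ 1.5000)
j = -5/2 (j = -4 + 3/2 = -5/2 ≈ -2.5000)
-500*(j*(6 - 6) - 1*(-293)) = -500*(-5*(6 - 6)/2 - 1*(-293)) = -500*(-5/2*0 + 293) = -500*(0 + 293) = -500*293 = -146500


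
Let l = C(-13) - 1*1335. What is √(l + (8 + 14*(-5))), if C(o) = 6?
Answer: I*√1391 ≈ 37.296*I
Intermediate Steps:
l = -1329 (l = 6 - 1*1335 = 6 - 1335 = -1329)
√(l + (8 + 14*(-5))) = √(-1329 + (8 + 14*(-5))) = √(-1329 + (8 - 70)) = √(-1329 - 62) = √(-1391) = I*√1391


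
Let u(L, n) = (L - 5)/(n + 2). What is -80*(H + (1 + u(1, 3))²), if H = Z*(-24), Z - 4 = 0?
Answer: 38384/5 ≈ 7676.8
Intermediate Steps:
u(L, n) = (-5 + L)/(2 + n)
Z = 4 (Z = 4 + 0 = 4)
H = -96 (H = 4*(-24) = -96)
-80*(H + (1 + u(1, 3))²) = -80*(-96 + (1 + (-5 + 1)/(2 + 3))²) = -80*(-96 + (1 - 4/5)²) = -80*(-96 + (1 + (⅕)*(-4))²) = -80*(-96 + (1 - ⅘)²) = -80*(-96 + (⅕)²) = -80*(-96 + 1/25) = -80*(-2399/25) = 38384/5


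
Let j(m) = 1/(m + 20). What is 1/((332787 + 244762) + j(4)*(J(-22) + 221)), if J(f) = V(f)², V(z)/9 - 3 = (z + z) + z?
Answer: 12/7091443 ≈ 1.6922e-6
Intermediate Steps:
j(m) = 1/(20 + m)
V(z) = 27 + 27*z (V(z) = 27 + 9*((z + z) + z) = 27 + 9*(2*z + z) = 27 + 9*(3*z) = 27 + 27*z)
J(f) = (27 + 27*f)²
1/((332787 + 244762) + j(4)*(J(-22) + 221)) = 1/((332787 + 244762) + (729*(1 - 22)² + 221)/(20 + 4)) = 1/(577549 + (729*(-21)² + 221)/24) = 1/(577549 + (729*441 + 221)/24) = 1/(577549 + (321489 + 221)/24) = 1/(577549 + (1/24)*321710) = 1/(577549 + 160855/12) = 1/(7091443/12) = 12/7091443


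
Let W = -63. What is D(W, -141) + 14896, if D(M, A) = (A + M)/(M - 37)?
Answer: 372451/25 ≈ 14898.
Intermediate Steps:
D(M, A) = (A + M)/(-37 + M)
D(W, -141) + 14896 = (-141 - 63)/(-37 - 63) + 14896 = -204/(-100) + 14896 = -1/100*(-204) + 14896 = 51/25 + 14896 = 372451/25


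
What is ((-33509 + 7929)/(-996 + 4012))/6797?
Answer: -6395/5124938 ≈ -0.0012478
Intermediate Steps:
((-33509 + 7929)/(-996 + 4012))/6797 = -25580/3016*(1/6797) = -25580*1/3016*(1/6797) = -6395/754*1/6797 = -6395/5124938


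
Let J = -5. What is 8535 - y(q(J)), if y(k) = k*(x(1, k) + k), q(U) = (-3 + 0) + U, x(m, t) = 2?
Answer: 8487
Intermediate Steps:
q(U) = -3 + U
y(k) = k*(2 + k)
8535 - y(q(J)) = 8535 - (-3 - 5)*(2 + (-3 - 5)) = 8535 - (-8)*(2 - 8) = 8535 - (-8)*(-6) = 8535 - 1*48 = 8535 - 48 = 8487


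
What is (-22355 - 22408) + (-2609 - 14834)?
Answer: -62206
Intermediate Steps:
(-22355 - 22408) + (-2609 - 14834) = -44763 - 17443 = -62206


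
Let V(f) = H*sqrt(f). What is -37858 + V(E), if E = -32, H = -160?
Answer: -37858 - 640*I*sqrt(2) ≈ -37858.0 - 905.1*I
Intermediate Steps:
V(f) = -160*sqrt(f)
-37858 + V(E) = -37858 - 640*I*sqrt(2)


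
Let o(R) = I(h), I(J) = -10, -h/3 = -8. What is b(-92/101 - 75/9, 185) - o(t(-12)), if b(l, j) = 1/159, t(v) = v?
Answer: 1591/159 ≈ 10.006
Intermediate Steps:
h = 24 (h = -3*(-8) = 24)
o(R) = -10
b(l, j) = 1/159
b(-92/101 - 75/9, 185) - o(t(-12)) = 1/159 - 1*(-10) = 1/159 + 10 = 1591/159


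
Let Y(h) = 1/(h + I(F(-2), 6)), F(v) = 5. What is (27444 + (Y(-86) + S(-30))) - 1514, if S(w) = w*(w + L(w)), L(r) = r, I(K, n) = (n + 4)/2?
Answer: 2246129/81 ≈ 27730.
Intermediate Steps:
I(K, n) = 2 + n/2 (I(K, n) = (4 + n)*(½) = 2 + n/2)
Y(h) = 1/(5 + h) (Y(h) = 1/(h + (2 + (½)*6)) = 1/(h + (2 + 3)) = 1/(h + 5) = 1/(5 + h))
S(w) = 2*w² (S(w) = w*(w + w) = w*(2*w) = 2*w²)
(27444 + (Y(-86) + S(-30))) - 1514 = (27444 + (1/(5 - 86) + 2*(-30)²)) - 1514 = (27444 + (1/(-81) + 2*900)) - 1514 = (27444 + (-1/81 + 1800)) - 1514 = (27444 + 145799/81) - 1514 = 2368763/81 - 1514 = 2246129/81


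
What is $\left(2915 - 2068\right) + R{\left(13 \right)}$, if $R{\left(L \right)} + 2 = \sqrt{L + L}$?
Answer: $845 + \sqrt{26} \approx 850.1$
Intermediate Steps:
$R{\left(L \right)} = -2 + \sqrt{2} \sqrt{L}$ ($R{\left(L \right)} = -2 + \sqrt{L + L} = -2 + \sqrt{2 L} = -2 + \sqrt{2} \sqrt{L}$)
$\left(2915 - 2068\right) + R{\left(13 \right)} = \left(2915 - 2068\right) - \left(2 - \sqrt{2} \sqrt{13}\right) = 847 - \left(2 - \sqrt{26}\right) = 845 + \sqrt{26}$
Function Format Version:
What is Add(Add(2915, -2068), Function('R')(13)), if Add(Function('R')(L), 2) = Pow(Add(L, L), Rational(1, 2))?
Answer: Add(845, Pow(26, Rational(1, 2))) ≈ 850.10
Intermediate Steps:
Function('R')(L) = Add(-2, Mul(Pow(2, Rational(1, 2)), Pow(L, Rational(1, 2)))) (Function('R')(L) = Add(-2, Pow(Add(L, L), Rational(1, 2))) = Add(-2, Pow(Mul(2, L), Rational(1, 2))) = Add(-2, Mul(Pow(2, Rational(1, 2)), Pow(L, Rational(1, 2)))))
Add(Add(2915, -2068), Function('R')(13)) = Add(Add(2915, -2068), Add(-2, Mul(Pow(2, Rational(1, 2)), Pow(13, Rational(1, 2))))) = Add(847, Add(-2, Pow(26, Rational(1, 2)))) = Add(845, Pow(26, Rational(1, 2)))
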